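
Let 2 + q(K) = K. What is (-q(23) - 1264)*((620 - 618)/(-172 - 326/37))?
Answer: 9509/669 ≈ 14.214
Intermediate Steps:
q(K) = -2 + K
(-q(23) - 1264)*((620 - 618)/(-172 - 326/37)) = (-(-2 + 23) - 1264)*((620 - 618)/(-172 - 326/37)) = (-1*21 - 1264)*(2/(-172 - 326*1/37)) = (-21 - 1264)*(2/(-172 - 326/37)) = -2570/(-6690/37) = -2570*(-37)/6690 = -1285*(-37/3345) = 9509/669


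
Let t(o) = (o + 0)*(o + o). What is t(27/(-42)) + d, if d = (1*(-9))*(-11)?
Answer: 9783/98 ≈ 99.827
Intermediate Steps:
d = 99 (d = -9*(-11) = 99)
t(o) = 2*o² (t(o) = o*(2*o) = 2*o²)
t(27/(-42)) + d = 2*(27/(-42))² + 99 = 2*(27*(-1/42))² + 99 = 2*(-9/14)² + 99 = 2*(81/196) + 99 = 81/98 + 99 = 9783/98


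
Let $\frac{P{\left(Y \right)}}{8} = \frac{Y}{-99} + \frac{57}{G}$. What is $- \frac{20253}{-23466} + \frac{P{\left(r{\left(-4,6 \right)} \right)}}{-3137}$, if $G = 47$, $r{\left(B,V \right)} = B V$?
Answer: $\frac{32705668705}{38057839314} \approx 0.85937$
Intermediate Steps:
$P{\left(Y \right)} = \frac{456}{47} - \frac{8 Y}{99}$ ($P{\left(Y \right)} = 8 \left(\frac{Y}{-99} + \frac{57}{47}\right) = 8 \left(Y \left(- \frac{1}{99}\right) + 57 \cdot \frac{1}{47}\right) = 8 \left(- \frac{Y}{99} + \frac{57}{47}\right) = 8 \left(\frac{57}{47} - \frac{Y}{99}\right) = \frac{456}{47} - \frac{8 Y}{99}$)
$- \frac{20253}{-23466} + \frac{P{\left(r{\left(-4,6 \right)} \right)}}{-3137} = - \frac{20253}{-23466} + \frac{\frac{456}{47} - \frac{8 \left(\left(-4\right) 6\right)}{99}}{-3137} = \left(-20253\right) \left(- \frac{1}{23466}\right) + \left(\frac{456}{47} - - \frac{64}{33}\right) \left(- \frac{1}{3137}\right) = \frac{6751}{7822} + \left(\frac{456}{47} + \frac{64}{33}\right) \left(- \frac{1}{3137}\right) = \frac{6751}{7822} + \frac{18056}{1551} \left(- \frac{1}{3137}\right) = \frac{6751}{7822} - \frac{18056}{4865487} = \frac{32705668705}{38057839314}$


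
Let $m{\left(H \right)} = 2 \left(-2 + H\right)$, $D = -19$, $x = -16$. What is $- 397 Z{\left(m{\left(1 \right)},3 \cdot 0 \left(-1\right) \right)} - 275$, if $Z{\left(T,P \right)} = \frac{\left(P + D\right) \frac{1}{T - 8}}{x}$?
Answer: $- \frac{36457}{160} \approx -227.86$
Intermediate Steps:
$m{\left(H \right)} = -4 + 2 H$
$Z{\left(T,P \right)} = - \frac{-19 + P}{16 \left(-8 + T\right)}$ ($Z{\left(T,P \right)} = \frac{\left(P - 19\right) \frac{1}{T - 8}}{-16} = \frac{-19 + P}{-8 + T} \left(- \frac{1}{16}\right) = - \frac{-19 + P}{16 \left(-8 + T\right)}$)
$- 397 Z{\left(m{\left(1 \right)},3 \cdot 0 \left(-1\right) \right)} - 275 = - 397 \frac{19 - 3 \cdot 0 \left(-1\right)}{16 \left(-8 + \left(-4 + 2 \cdot 1\right)\right)} - 275 = - 397 \frac{19 - 0 \left(-1\right)}{16 \left(-8 + \left(-4 + 2\right)\right)} - 275 = - 397 \frac{19 - 0}{16 \left(-8 - 2\right)} - 275 = - 397 \frac{19 + 0}{16 \left(-10\right)} - 275 = - 397 \cdot \frac{1}{16} \left(- \frac{1}{10}\right) 19 - 275 = \left(-397\right) \left(- \frac{19}{160}\right) - 275 = \frac{7543}{160} - 275 = - \frac{36457}{160}$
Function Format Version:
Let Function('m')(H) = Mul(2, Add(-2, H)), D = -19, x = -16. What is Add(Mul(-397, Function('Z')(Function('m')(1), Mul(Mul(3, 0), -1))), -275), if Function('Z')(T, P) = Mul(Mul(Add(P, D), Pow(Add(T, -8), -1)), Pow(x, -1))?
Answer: Rational(-36457, 160) ≈ -227.86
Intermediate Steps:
Function('m')(H) = Add(-4, Mul(2, H))
Function('Z')(T, P) = Mul(Rational(-1, 16), Pow(Add(-8, T), -1), Add(-19, P)) (Function('Z')(T, P) = Mul(Mul(Add(P, -19), Pow(Add(T, -8), -1)), Pow(-16, -1)) = Mul(Mul(Add(-19, P), Pow(Add(-8, T), -1)), Rational(-1, 16)) = Mul(Mul(Pow(Add(-8, T), -1), Add(-19, P)), Rational(-1, 16)) = Mul(Rational(-1, 16), Pow(Add(-8, T), -1), Add(-19, P)))
Add(Mul(-397, Function('Z')(Function('m')(1), Mul(Mul(3, 0), -1))), -275) = Add(Mul(-397, Mul(Rational(1, 16), Pow(Add(-8, Add(-4, Mul(2, 1))), -1), Add(19, Mul(-1, Mul(Mul(3, 0), -1))))), -275) = Add(Mul(-397, Mul(Rational(1, 16), Pow(Add(-8, Add(-4, 2)), -1), Add(19, Mul(-1, Mul(0, -1))))), -275) = Add(Mul(-397, Mul(Rational(1, 16), Pow(Add(-8, -2), -1), Add(19, Mul(-1, 0)))), -275) = Add(Mul(-397, Mul(Rational(1, 16), Pow(-10, -1), Add(19, 0))), -275) = Add(Mul(-397, Mul(Rational(1, 16), Rational(-1, 10), 19)), -275) = Add(Mul(-397, Rational(-19, 160)), -275) = Add(Rational(7543, 160), -275) = Rational(-36457, 160)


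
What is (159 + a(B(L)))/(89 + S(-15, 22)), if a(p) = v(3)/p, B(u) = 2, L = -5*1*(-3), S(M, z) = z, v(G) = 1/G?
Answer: 955/666 ≈ 1.4339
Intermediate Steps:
v(G) = 1/G
L = 15 (L = -5*(-3) = 15)
a(p) = 1/(3*p)
(159 + a(B(L)))/(89 + S(-15, 22)) = (159 + (1/3)/2)/(89 + 22) = (159 + (1/3)*(1/2))/111 = (159 + 1/6)*(1/111) = (955/6)*(1/111) = 955/666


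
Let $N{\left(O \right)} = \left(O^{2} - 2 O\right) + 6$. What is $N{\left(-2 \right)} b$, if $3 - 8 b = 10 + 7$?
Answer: $- \frac{49}{2} \approx -24.5$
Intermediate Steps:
$N{\left(O \right)} = 6 + O^{2} - 2 O$
$b = - \frac{7}{4}$ ($b = \frac{3}{8} - \frac{10 + 7}{8} = \frac{3}{8} - \frac{17}{8} = - \frac{7}{4} \approx -1.75$)
$N{\left(-2 \right)} b = \left(6 + \left(-2\right)^{2} - -4\right) \left(- \frac{7}{4}\right) = \left(6 + 4 + 4\right) \left(- \frac{7}{4}\right) = 14 \left(- \frac{7}{4}\right) = - \frac{49}{2}$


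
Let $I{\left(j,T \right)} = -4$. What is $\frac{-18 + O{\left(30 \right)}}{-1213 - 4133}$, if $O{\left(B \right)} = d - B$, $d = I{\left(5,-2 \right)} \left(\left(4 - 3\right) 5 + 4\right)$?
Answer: $\frac{14}{891} \approx 0.015713$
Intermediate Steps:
$d = -36$ ($d = - 4 \left(\left(4 - 3\right) 5 + 4\right) = - 4 \left(1 \cdot 5 + 4\right) = - 4 \left(5 + 4\right) = \left(-4\right) 9 = -36$)
$O{\left(B \right)} = -36 - B$
$\frac{-18 + O{\left(30 \right)}}{-1213 - 4133} = \frac{-18 - 66}{-1213 - 4133} = \frac{-18 - 66}{-5346} = \left(-18 - 66\right) \left(- \frac{1}{5346}\right) = \left(-84\right) \left(- \frac{1}{5346}\right) = \frac{14}{891}$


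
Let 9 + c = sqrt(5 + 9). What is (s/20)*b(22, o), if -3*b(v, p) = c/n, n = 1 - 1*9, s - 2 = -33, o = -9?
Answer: 93/160 - 31*sqrt(14)/480 ≈ 0.33960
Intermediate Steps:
s = -31 (s = 2 - 33 = -31)
n = -8 (n = 1 - 9 = -8)
c = -9 + sqrt(14) (c = -9 + sqrt(5 + 9) = -9 + sqrt(14) ≈ -5.2583)
b(v, p) = -3/8 + sqrt(14)/24 (b(v, p) = -(-9 + sqrt(14))/(3*(-8)) = -(-9 + sqrt(14))*(-1)/(3*8) = -(9/8 - sqrt(14)/8)/3 = -3/8 + sqrt(14)/24)
(s/20)*b(22, o) = (-31/20)*(-3/8 + sqrt(14)/24) = (-31*1/20)*(-3/8 + sqrt(14)/24) = -31*(-3/8 + sqrt(14)/24)/20 = 93/160 - 31*sqrt(14)/480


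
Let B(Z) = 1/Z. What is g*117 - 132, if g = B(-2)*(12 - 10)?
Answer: -249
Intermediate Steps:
g = -1 (g = (12 - 10)/(-2) = -½*2 = -1)
g*117 - 132 = -1*117 - 132 = -117 - 132 = -249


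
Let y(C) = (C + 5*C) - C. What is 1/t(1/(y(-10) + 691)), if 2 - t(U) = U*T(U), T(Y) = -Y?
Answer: 410881/821763 ≈ 0.50000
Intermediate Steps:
y(C) = 5*C (y(C) = 6*C - C = 5*C)
t(U) = 2 + U² (t(U) = 2 - U*(-U) = 2 - (-1)*U² = 2 + U²)
1/t(1/(y(-10) + 691)) = 1/(2 + (1/(5*(-10) + 691))²) = 1/(2 + (1/(-50 + 691))²) = 1/(2 + (1/641)²) = 1/(2 + 1/410881) = 1/(821763/410881) = 410881/821763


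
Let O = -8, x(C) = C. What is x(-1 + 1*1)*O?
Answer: 0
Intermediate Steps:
x(-1 + 1*1)*O = (-1 + 1*1)*(-8) = (-1 + 1)*(-8) = 0*(-8) = 0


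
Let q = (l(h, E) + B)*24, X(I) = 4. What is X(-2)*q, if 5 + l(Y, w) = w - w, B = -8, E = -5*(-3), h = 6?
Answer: -1248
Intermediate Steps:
E = 15
l(Y, w) = -5 (l(Y, w) = -5 + (w - w) = -5 + 0 = -5)
q = -312 (q = (-5 - 8)*24 = -13*24 = -312)
X(-2)*q = 4*(-312) = -1248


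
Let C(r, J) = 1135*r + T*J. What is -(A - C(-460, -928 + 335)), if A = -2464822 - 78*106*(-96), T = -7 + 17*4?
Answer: 1112821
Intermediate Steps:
T = 61 (T = -7 + 68 = 61)
A = -1671094 (A = -2464822 - 8268*(-96) = -2464822 - 1*(-793728) = -2464822 + 793728 = -1671094)
C(r, J) = 61*J + 1135*r (C(r, J) = 1135*r + 61*J = 61*J + 1135*r)
-(A - C(-460, -928 + 335)) = -(-1671094 - (61*(-928 + 335) + 1135*(-460))) = -(-1671094 - (61*(-593) - 522100)) = -(-1671094 - (-36173 - 522100)) = -(-1671094 - 1*(-558273)) = -(-1671094 + 558273) = -1*(-1112821) = 1112821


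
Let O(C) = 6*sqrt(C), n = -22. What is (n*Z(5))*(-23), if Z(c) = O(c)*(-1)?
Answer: -3036*sqrt(5) ≈ -6788.7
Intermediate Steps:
Z(c) = -6*sqrt(c) (Z(c) = (6*sqrt(c))*(-1) = -6*sqrt(c))
(n*Z(5))*(-23) = -(-132)*sqrt(5)*(-23) = (132*sqrt(5))*(-23) = -3036*sqrt(5)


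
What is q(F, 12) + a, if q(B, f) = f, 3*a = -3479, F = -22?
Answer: -3443/3 ≈ -1147.7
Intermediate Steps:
a = -3479/3 (a = (⅓)*(-3479) = -3479/3 ≈ -1159.7)
q(F, 12) + a = 12 - 3479/3 = -3443/3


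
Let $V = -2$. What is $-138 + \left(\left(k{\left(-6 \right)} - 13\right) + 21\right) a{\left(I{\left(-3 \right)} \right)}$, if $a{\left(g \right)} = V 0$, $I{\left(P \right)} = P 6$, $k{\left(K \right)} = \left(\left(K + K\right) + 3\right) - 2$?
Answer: $-138$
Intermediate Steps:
$k{\left(K \right)} = 1 + 2 K$ ($k{\left(K \right)} = \left(2 K + 3\right) - 2 = \left(3 + 2 K\right) - 2 = 1 + 2 K$)
$I{\left(P \right)} = 6 P$
$a{\left(g \right)} = 0$ ($a{\left(g \right)} = \left(-2\right) 0 = 0$)
$-138 + \left(\left(k{\left(-6 \right)} - 13\right) + 21\right) a{\left(I{\left(-3 \right)} \right)} = -138 + \left(\left(\left(1 + 2 \left(-6\right)\right) - 13\right) + 21\right) 0 = -138 + \left(\left(\left(1 - 12\right) - 13\right) + 21\right) 0 = -138 + \left(\left(-11 - 13\right) + 21\right) 0 = -138 + \left(-24 + 21\right) 0 = -138 - 0 = -138 + 0 = -138$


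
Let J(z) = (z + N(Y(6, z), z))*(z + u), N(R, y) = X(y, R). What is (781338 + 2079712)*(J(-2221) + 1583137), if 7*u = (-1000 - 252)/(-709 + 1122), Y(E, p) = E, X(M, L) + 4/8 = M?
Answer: 94721664109874225/2891 ≈ 3.2764e+13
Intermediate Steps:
X(M, L) = -1/2 + M
N(R, y) = -1/2 + y
u = -1252/2891 (u = ((-1000 - 252)/(-709 + 1122))/7 = (-1252/413)/7 = (-1252*1/413)/7 = (1/7)*(-1252/413) = -1252/2891 ≈ -0.43307)
J(z) = (-1252/2891 + z)*(-1/2 + 2*z) (J(z) = (z + (-1/2 + z))*(z - 1252/2891) = (-1/2 + 2*z)*(-1252/2891 + z) = (-1252/2891 + z)*(-1/2 + 2*z))
(781338 + 2079712)*(J(-2221) + 1583137) = (781338 + 2079712)*((626/2891 + 2*(-2221)**2 - 7899/5782*(-2221)) + 1583137) = 2861050*((626/2891 + 2*4932841 + 17543679/5782) + 1583137) = 2861050*((626/2891 + 9865682 + 17543679/5782) + 1583137) = 2861050*(57060918255/5782 + 1583137) = 2861050*(66214616389/5782) = 94721664109874225/2891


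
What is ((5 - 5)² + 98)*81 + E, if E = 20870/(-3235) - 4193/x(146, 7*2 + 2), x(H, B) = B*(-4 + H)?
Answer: 11656536793/1469984 ≈ 7929.7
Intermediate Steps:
E = -12196199/1469984 (E = 20870/(-3235) - 4193*1/((-4 + 146)*(7*2 + 2)) = 20870*(-1/3235) - 4193*1/(142*(14 + 2)) = -4174/647 - 4193/(16*142) = -4174/647 - 4193/2272 = -12196199/1469984 ≈ -8.2968)
((5 - 5)² + 98)*81 + E = ((5 - 5)² + 98)*81 - 12196199/1469984 = (0² + 98)*81 - 12196199/1469984 = (0 + 98)*81 - 12196199/1469984 = 98*81 - 12196199/1469984 = 7938 - 12196199/1469984 = 11656536793/1469984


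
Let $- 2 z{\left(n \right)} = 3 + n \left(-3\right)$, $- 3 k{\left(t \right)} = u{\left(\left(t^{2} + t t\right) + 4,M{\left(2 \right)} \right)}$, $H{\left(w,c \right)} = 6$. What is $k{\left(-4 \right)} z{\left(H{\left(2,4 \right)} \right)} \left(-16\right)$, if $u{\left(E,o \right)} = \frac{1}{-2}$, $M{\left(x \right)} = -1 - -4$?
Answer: $-20$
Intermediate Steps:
$M{\left(x \right)} = 3$ ($M{\left(x \right)} = -1 + 4 = 3$)
$u{\left(E,o \right)} = - \frac{1}{2}$
$k{\left(t \right)} = \frac{1}{6}$ ($k{\left(t \right)} = \left(- \frac{1}{3}\right) \left(- \frac{1}{2}\right) = \frac{1}{6}$)
$z{\left(n \right)} = - \frac{3}{2} + \frac{3 n}{2}$ ($z{\left(n \right)} = - \frac{3 + n \left(-3\right)}{2} = - \frac{3 - 3 n}{2} = - \frac{3}{2} + \frac{3 n}{2}$)
$k{\left(-4 \right)} z{\left(H{\left(2,4 \right)} \right)} \left(-16\right) = \frac{- \frac{3}{2} + \frac{3}{2} \cdot 6}{6} \left(-16\right) = \frac{- \frac{3}{2} + 9}{6} \left(-16\right) = \frac{1}{6} \cdot \frac{15}{2} \left(-16\right) = \frac{5}{4} \left(-16\right) = -20$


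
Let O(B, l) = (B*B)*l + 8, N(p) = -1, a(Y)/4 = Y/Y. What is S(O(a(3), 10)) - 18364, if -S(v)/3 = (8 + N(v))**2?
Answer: -18511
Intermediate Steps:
a(Y) = 4 (a(Y) = 4*(Y/Y) = 4*1 = 4)
O(B, l) = 8 + l*B**2 (O(B, l) = B**2*l + 8 = l*B**2 + 8 = 8 + l*B**2)
S(v) = -147 (S(v) = -3*(8 - 1)**2 = -3*7**2 = -3*49 = -147)
S(O(a(3), 10)) - 18364 = -147 - 18364 = -18511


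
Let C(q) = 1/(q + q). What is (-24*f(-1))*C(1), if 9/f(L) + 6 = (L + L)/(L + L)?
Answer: 108/5 ≈ 21.600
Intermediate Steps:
C(q) = 1/(2*q)
f(L) = -9/5 (f(L) = 9/(-6 + (L + L)/(L + L)) = 9/(-6 + (2*L)/((2*L))) = 9/(-6 + (2*L)*(1/(2*L))) = 9/(-6 + 1) = 9/(-5) = 9*(-1/5) = -9/5)
(-24*f(-1))*C(1) = (-24*(-9/5))*((1/2)/1) = 216*((1/2)*1)/5 = (216/5)*(1/2) = 108/5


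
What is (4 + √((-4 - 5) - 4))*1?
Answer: 4 + I*√13 ≈ 4.0 + 3.6056*I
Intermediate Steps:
(4 + √((-4 - 5) - 4))*1 = (4 + √(-9 - 4))*1 = (4 + √(-13))*1 = (4 + I*√13)*1 = 4 + I*√13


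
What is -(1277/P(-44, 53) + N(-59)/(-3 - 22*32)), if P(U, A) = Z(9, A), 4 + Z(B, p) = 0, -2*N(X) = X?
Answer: 902957/2828 ≈ 319.29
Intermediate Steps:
N(X) = -X/2
Z(B, p) = -4 (Z(B, p) = -4 + 0 = -4)
P(U, A) = -4
-(1277/P(-44, 53) + N(-59)/(-3 - 22*32)) = -(1277/(-4) + (-½*(-59))/(-3 - 22*32)) = -(1277*(-¼) + 59/(2*(-3 - 704))) = -(-1277/4 + (59/2)/(-707)) = -(-1277/4 + (59/2)*(-1/707)) = -(-1277/4 - 59/1414) = -1*(-902957/2828) = 902957/2828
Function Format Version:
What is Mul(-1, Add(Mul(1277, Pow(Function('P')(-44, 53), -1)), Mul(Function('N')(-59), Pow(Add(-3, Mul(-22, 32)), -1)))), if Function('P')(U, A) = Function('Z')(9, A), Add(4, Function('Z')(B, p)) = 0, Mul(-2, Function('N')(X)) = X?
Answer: Rational(902957, 2828) ≈ 319.29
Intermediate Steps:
Function('N')(X) = Mul(Rational(-1, 2), X)
Function('Z')(B, p) = -4 (Function('Z')(B, p) = Add(-4, 0) = -4)
Function('P')(U, A) = -4
Mul(-1, Add(Mul(1277, Pow(Function('P')(-44, 53), -1)), Mul(Function('N')(-59), Pow(Add(-3, Mul(-22, 32)), -1)))) = Mul(-1, Add(Mul(1277, Pow(-4, -1)), Mul(Mul(Rational(-1, 2), -59), Pow(Add(-3, Mul(-22, 32)), -1)))) = Mul(-1, Add(Mul(1277, Rational(-1, 4)), Mul(Rational(59, 2), Pow(Add(-3, -704), -1)))) = Mul(-1, Add(Rational(-1277, 4), Mul(Rational(59, 2), Pow(-707, -1)))) = Mul(-1, Add(Rational(-1277, 4), Mul(Rational(59, 2), Rational(-1, 707)))) = Mul(-1, Add(Rational(-1277, 4), Rational(-59, 1414))) = Mul(-1, Rational(-902957, 2828)) = Rational(902957, 2828)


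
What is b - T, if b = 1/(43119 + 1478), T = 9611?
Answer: -428621766/44597 ≈ -9611.0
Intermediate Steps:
b = 1/44597 ≈ 2.2423e-5
b - T = 1/44597 - 1*9611 = 1/44597 - 9611 = -428621766/44597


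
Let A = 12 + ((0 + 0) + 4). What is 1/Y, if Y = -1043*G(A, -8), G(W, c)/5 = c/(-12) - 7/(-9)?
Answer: -9/67795 ≈ -0.00013275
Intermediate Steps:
A = 16 (A = 12 + (0 + 4) = 12 + 4 = 16)
G(W, c) = 35/9 - 5*c/12 (G(W, c) = 5*(c/(-12) - 7/(-9)) = 5*(c*(-1/12) - 7*(-⅑)) = 5*(-c/12 + 7/9) = 5*(7/9 - c/12) = 35/9 - 5*c/12)
Y = -67795/9 (Y = -1043*(35/9 - 5/12*(-8)) = -1043*(35/9 + 10/3) = -1043*65/9 = -67795/9 ≈ -7532.8)
1/Y = 1/(-67795/9) = -9/67795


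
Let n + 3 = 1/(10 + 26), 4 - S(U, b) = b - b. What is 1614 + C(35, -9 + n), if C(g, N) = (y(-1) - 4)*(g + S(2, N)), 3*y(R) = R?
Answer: 1445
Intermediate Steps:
y(R) = R/3
S(U, b) = 4 (S(U, b) = 4 - (b - b) = 4 - 1*0 = 4 + 0 = 4)
n = -107/36 (n = -3 + 1/(10 + 26) = -3 + 1/36 = -107/36 ≈ -2.9722)
C(g, N) = -52/3 - 13*g/3 (C(g, N) = ((⅓)*(-1) - 4)*(g + 4) = (-⅓ - 4)*(4 + g) = -13*(4 + g)/3 = -52/3 - 13*g/3)
1614 + C(35, -9 + n) = 1614 + (-52/3 - 13/3*35) = 1614 + (-52/3 - 455/3) = 1614 - 169 = 1445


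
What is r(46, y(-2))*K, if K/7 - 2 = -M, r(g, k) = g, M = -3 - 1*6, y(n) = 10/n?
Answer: 3542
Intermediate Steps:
M = -9 (M = -3 - 6 = -9)
K = 77 (K = 14 + 7*(-1*(-9)) = 14 + 7*9 = 14 + 63 = 77)
r(46, y(-2))*K = 46*77 = 3542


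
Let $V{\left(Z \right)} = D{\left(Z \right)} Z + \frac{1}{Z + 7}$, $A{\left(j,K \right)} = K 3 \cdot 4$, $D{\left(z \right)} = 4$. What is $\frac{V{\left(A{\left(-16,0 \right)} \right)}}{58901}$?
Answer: $\frac{1}{412307} \approx 2.4254 \cdot 10^{-6}$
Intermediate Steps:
$A{\left(j,K \right)} = 12 K$ ($A{\left(j,K \right)} = 3 K 4 = 12 K$)
$V{\left(Z \right)} = \frac{1}{7 + Z} + 4 Z$ ($V{\left(Z \right)} = 4 Z + \frac{1}{Z + 7} = 4 Z + \frac{1}{7 + Z} = \frac{1}{7 + Z} + 4 Z$)
$\frac{V{\left(A{\left(-16,0 \right)} \right)}}{58901} = \frac{\frac{1}{7 + 12 \cdot 0} \left(1 + 4 \left(12 \cdot 0\right)^{2} + 28 \cdot 12 \cdot 0\right)}{58901} = \frac{1 + 4 \cdot 0^{2} + 28 \cdot 0}{7 + 0} \cdot \frac{1}{58901} = \frac{1 + 4 \cdot 0 + 0}{7} \cdot \frac{1}{58901} = \frac{1 + 0 + 0}{7} \cdot \frac{1}{58901} = \frac{1}{7} \cdot 1 \cdot \frac{1}{58901} = \frac{1}{7} \cdot \frac{1}{58901} = \frac{1}{412307}$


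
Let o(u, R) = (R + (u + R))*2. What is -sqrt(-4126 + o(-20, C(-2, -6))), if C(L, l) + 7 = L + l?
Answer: -I*sqrt(4226) ≈ -65.008*I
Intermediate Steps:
C(L, l) = -7 + L + l (C(L, l) = -7 + (L + l) = -7 + L + l)
o(u, R) = 2*u + 4*R (o(u, R) = (R + (R + u))*2 = (u + 2*R)*2 = 2*u + 4*R)
-sqrt(-4126 + o(-20, C(-2, -6))) = -sqrt(-4126 + (2*(-20) + 4*(-7 - 2 - 6))) = -sqrt(-4126 + (-40 + 4*(-15))) = -sqrt(-4126 + (-40 - 60)) = -sqrt(-4126 - 100) = -sqrt(-4226) = -I*sqrt(4226)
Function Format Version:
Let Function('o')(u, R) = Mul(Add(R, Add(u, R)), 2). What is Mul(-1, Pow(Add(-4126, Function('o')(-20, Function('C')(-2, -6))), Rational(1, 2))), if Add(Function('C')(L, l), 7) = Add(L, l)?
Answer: Mul(-1, I, Pow(4226, Rational(1, 2))) ≈ Mul(-65.008, I)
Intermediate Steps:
Function('C')(L, l) = Add(-7, L, l) (Function('C')(L, l) = Add(-7, Add(L, l)) = Add(-7, L, l))
Function('o')(u, R) = Add(Mul(2, u), Mul(4, R)) (Function('o')(u, R) = Mul(Add(R, Add(R, u)), 2) = Mul(Add(u, Mul(2, R)), 2) = Add(Mul(2, u), Mul(4, R)))
Mul(-1, Pow(Add(-4126, Function('o')(-20, Function('C')(-2, -6))), Rational(1, 2))) = Mul(-1, Pow(Add(-4126, Add(Mul(2, -20), Mul(4, Add(-7, -2, -6)))), Rational(1, 2))) = Mul(-1, Pow(Add(-4126, Add(-40, Mul(4, -15))), Rational(1, 2))) = Mul(-1, Pow(Add(-4126, Add(-40, -60)), Rational(1, 2))) = Mul(-1, Pow(Add(-4126, -100), Rational(1, 2))) = Mul(-1, Pow(-4226, Rational(1, 2))) = Mul(-1, Mul(I, Pow(4226, Rational(1, 2)))) = Mul(-1, I, Pow(4226, Rational(1, 2)))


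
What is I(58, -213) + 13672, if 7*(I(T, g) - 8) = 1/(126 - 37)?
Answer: 8522641/623 ≈ 13680.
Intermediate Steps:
I(T, g) = 4985/623 (I(T, g) = 8 + 1/(7*(126 - 37)) = 8 + (⅐)/89 = 8 + (⅐)*(1/89) = 8 + 1/623 = 4985/623)
I(58, -213) + 13672 = 4985/623 + 13672 = 8522641/623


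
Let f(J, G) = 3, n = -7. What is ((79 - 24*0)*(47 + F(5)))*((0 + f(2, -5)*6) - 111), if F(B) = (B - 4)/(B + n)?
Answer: -683271/2 ≈ -3.4164e+5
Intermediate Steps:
F(B) = (-4 + B)/(-7 + B) (F(B) = (B - 4)/(B - 7) = (-4 + B)/(-7 + B))
((79 - 24*0)*(47 + F(5)))*((0 + f(2, -5)*6) - 111) = ((79 - 24*0)*(47 + (-4 + 5)/(-7 + 5)))*((0 + 3*6) - 111) = ((79 + 0)*(47 + 1/(-2)))*((0 + 18) - 111) = (79*(47 - 1/2*1))*(18 - 111) = (79*(47 - 1/2))*(-93) = (79*(93/2))*(-93) = (7347/2)*(-93) = -683271/2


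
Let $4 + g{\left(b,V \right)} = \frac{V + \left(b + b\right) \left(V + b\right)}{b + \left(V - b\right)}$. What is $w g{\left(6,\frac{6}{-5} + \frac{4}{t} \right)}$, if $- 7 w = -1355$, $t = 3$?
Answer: $\frac{743895}{7} \approx 1.0627 \cdot 10^{5}$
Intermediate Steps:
$w = \frac{1355}{7}$ ($w = \left(- \frac{1}{7}\right) \left(-1355\right) = \frac{1355}{7} \approx 193.57$)
$g{\left(b,V \right)} = -4 + \frac{V + 2 b \left(V + b\right)}{V}$ ($g{\left(b,V \right)} = -4 + \frac{V + \left(b + b\right) \left(V + b\right)}{b + \left(V - b\right)} = -4 + \frac{V + 2 b \left(V + b\right)}{V}$)
$w g{\left(6,\frac{6}{-5} + \frac{4}{t} \right)} = \frac{1355 \left(-3 + 2 \cdot 6 + \frac{2 \cdot 6^{2}}{\frac{6}{-5} + \frac{4}{3}}\right)}{7} = \frac{1355 \left(-3 + 12 + 2 \frac{1}{6 \left(- \frac{1}{5}\right) + 4 \cdot \frac{1}{3}} \cdot 36\right)}{7} = \frac{1355 \left(-3 + 12 + 2 \frac{1}{- \frac{6}{5} + \frac{4}{3}} \cdot 36\right)}{7} = \frac{1355 \left(-3 + 12 + 2 \frac{1}{\frac{2}{15}} \cdot 36\right)}{7} = \frac{1355 \left(-3 + 12 + 2 \cdot \frac{15}{2} \cdot 36\right)}{7} = \frac{1355 \left(-3 + 12 + 540\right)}{7} = \frac{1355}{7} \cdot 549 = \frac{743895}{7}$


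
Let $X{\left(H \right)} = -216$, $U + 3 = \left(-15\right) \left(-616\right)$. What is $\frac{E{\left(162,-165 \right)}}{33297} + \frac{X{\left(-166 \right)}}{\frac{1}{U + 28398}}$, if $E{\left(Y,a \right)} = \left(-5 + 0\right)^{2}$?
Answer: $- \frac{270676640495}{33297} \approx -8.1292 \cdot 10^{6}$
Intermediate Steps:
$U = 9237$ ($U = -3 - -9240 = -3 + 9240 = 9237$)
$E{\left(Y,a \right)} = 25$ ($E{\left(Y,a \right)} = \left(-5\right)^{2} = 25$)
$\frac{E{\left(162,-165 \right)}}{33297} + \frac{X{\left(-166 \right)}}{\frac{1}{U + 28398}} = \frac{25}{33297} - \frac{216}{\frac{1}{9237 + 28398}} = 25 \cdot \frac{1}{33297} - \frac{216}{\frac{1}{37635}} = \frac{25}{33297} - 216 \frac{1}{\frac{1}{37635}} = \frac{25}{33297} - 8129160 = - \frac{270676640495}{33297}$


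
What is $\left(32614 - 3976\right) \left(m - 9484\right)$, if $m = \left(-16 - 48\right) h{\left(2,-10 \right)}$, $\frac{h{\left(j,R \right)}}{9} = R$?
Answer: $-106647912$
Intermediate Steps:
$h{\left(j,R \right)} = 9 R$
$m = 5760$ ($m = \left(-16 - 48\right) 9 \left(-10\right) = \left(-64\right) \left(-90\right) = 5760$)
$\left(32614 - 3976\right) \left(m - 9484\right) = \left(32614 - 3976\right) \left(5760 - 9484\right) = 28638 \left(-3724\right) = -106647912$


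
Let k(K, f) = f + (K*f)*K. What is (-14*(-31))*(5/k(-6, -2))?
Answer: -1085/37 ≈ -29.324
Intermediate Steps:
k(K, f) = f + f*K²
(-14*(-31))*(5/k(-6, -2)) = (-14*(-31))*(5/((-2*(1 + (-6)²)))) = 434*(5/((-2*(1 + 36)))) = 434*(5/((-2*37))) = 434*(5/(-74)) = 434*(5*(-1/74)) = 434*(-5/74) = -1085/37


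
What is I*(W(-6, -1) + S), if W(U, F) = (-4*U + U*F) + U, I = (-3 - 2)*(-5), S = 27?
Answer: 1275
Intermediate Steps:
I = 25 (I = -5*(-5) = 25)
W(U, F) = -3*U + F*U (W(U, F) = (-4*U + F*U) + U = -3*U + F*U)
I*(W(-6, -1) + S) = 25*(-6*(-3 - 1) + 27) = 25*(-6*(-4) + 27) = 25*(24 + 27) = 25*51 = 1275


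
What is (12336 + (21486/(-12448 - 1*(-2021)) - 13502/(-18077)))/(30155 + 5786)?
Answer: 2324951194276/6774478800139 ≈ 0.34319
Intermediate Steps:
(12336 + (21486/(-12448 - 1*(-2021)) - 13502/(-18077)))/(30155 + 5786) = (12336 + (21486/(-12448 + 2021) - 13502*(-1/18077)))/35941 = (12336 + (21486/(-10427) + 13502/18077))*(1/35941) = (12336 + (21486*(-1/10427) + 13502/18077))*(1/35941) = (12336 + (-21486/10427 + 13502/18077))*(1/35941) = (12336 - 247617068/188488879)*(1/35941) = (2324951194276/188488879)*(1/35941) = 2324951194276/6774478800139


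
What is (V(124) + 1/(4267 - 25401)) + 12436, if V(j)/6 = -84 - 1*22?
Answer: 249381199/21134 ≈ 11800.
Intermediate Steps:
V(j) = -636 (V(j) = 6*(-84 - 1*22) = 6*(-84 - 22) = 6*(-106) = -636)
(V(124) + 1/(4267 - 25401)) + 12436 = (-636 + 1/(4267 - 25401)) + 12436 = (-636 + 1/(-21134)) + 12436 = (-636 - 1/21134) + 12436 = -13441225/21134 + 12436 = 249381199/21134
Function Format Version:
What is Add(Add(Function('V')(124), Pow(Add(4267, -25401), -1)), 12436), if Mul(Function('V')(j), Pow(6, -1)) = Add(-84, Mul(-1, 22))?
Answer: Rational(249381199, 21134) ≈ 11800.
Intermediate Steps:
Function('V')(j) = -636 (Function('V')(j) = Mul(6, Add(-84, Mul(-1, 22))) = Mul(6, Add(-84, -22)) = Mul(6, -106) = -636)
Add(Add(Function('V')(124), Pow(Add(4267, -25401), -1)), 12436) = Add(Add(-636, Pow(Add(4267, -25401), -1)), 12436) = Add(Add(-636, Pow(-21134, -1)), 12436) = Add(Add(-636, Rational(-1, 21134)), 12436) = Add(Rational(-13441225, 21134), 12436) = Rational(249381199, 21134)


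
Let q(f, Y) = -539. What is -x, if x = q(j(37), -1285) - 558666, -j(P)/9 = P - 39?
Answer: 559205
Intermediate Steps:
j(P) = 351 - 9*P (j(P) = -9*(P - 39) = -9*(-39 + P) = 351 - 9*P)
x = -559205 (x = -539 - 558666 = -559205)
-x = -1*(-559205) = 559205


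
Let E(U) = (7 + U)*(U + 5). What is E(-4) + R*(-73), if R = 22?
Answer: -1603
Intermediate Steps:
E(U) = (5 + U)*(7 + U) (E(U) = (7 + U)*(5 + U) = (5 + U)*(7 + U))
E(-4) + R*(-73) = (35 + (-4)² + 12*(-4)) + 22*(-73) = (35 + 16 - 48) - 1606 = 3 - 1606 = -1603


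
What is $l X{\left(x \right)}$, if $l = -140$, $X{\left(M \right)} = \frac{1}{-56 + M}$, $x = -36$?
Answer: $\frac{35}{23} \approx 1.5217$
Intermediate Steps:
$l X{\left(x \right)} = - \frac{140}{-56 - 36} = - \frac{140}{-92} = \left(-140\right) \left(- \frac{1}{92}\right) = \frac{35}{23}$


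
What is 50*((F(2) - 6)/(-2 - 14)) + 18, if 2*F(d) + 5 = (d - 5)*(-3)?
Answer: 61/2 ≈ 30.500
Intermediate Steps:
F(d) = 5 - 3*d/2 (F(d) = -5/2 + ((d - 5)*(-3))/2 = -5/2 + ((-5 + d)*(-3))/2 = -5/2 + (15 - 3*d)/2 = -5/2 + (15/2 - 3*d/2) = 5 - 3*d/2)
50*((F(2) - 6)/(-2 - 14)) + 18 = 50*(((5 - 3/2*2) - 6)/(-2 - 14)) + 18 = 50*(((5 - 3) - 6)/(-16)) + 18 = 50*((2 - 6)*(-1/16)) + 18 = 50*(-4*(-1/16)) + 18 = 50*(1/4) + 18 = 25/2 + 18 = 61/2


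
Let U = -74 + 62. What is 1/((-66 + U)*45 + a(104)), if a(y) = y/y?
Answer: -1/3509 ≈ -0.00028498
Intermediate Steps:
a(y) = 1
U = -12
1/((-66 + U)*45 + a(104)) = 1/((-66 - 12)*45 + 1) = 1/(-78*45 + 1) = 1/(-3510 + 1) = 1/(-3509) = -1/3509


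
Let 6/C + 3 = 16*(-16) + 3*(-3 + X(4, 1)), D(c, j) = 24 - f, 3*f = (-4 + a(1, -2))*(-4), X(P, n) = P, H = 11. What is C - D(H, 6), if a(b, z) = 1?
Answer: -2563/128 ≈ -20.023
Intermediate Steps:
f = 4 (f = ((-4 + 1)*(-4))/3 = (-3*(-4))/3 = (1/3)*12 = 4)
D(c, j) = 20 (D(c, j) = 24 - 1*4 = 24 - 4 = 20)
C = -3/128 (C = 6/(-3 + (16*(-16) + 3*(-3 + 4))) = 6/(-3 + (-256 + 3*1)) = 6/(-3 + (-256 + 3)) = 6/(-3 - 253) = 6/(-256) = 6*(-1/256) = -3/128 ≈ -0.023438)
C - D(H, 6) = -3/128 - 1*20 = -3/128 - 20 = -2563/128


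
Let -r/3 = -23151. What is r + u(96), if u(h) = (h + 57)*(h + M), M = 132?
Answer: 104337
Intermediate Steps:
r = 69453 (r = -3*(-23151) = 69453)
u(h) = (57 + h)*(132 + h) (u(h) = (h + 57)*(h + 132) = (57 + h)*(132 + h))
r + u(96) = 69453 + (7524 + 96² + 189*96) = 69453 + (7524 + 9216 + 18144) = 69453 + 34884 = 104337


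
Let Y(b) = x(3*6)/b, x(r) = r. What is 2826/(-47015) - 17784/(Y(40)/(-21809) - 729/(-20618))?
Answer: -417739670981553106/830048931715 ≈ -5.0327e+5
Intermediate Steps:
Y(b) = 18/b (Y(b) = (3*6)/b = 18/b)
2826/(-47015) - 17784/(Y(40)/(-21809) - 729/(-20618)) = 2826/(-47015) - 17784/((18/40)/(-21809) - 729/(-20618)) = 2826*(-1/47015) - 17784/((18*(1/40))*(-1/21809) - 729*(-1/20618)) = -2826/47015 - 17784/((9/20)*(-1/21809) + 729/20618) = -2826/47015 - 17784/(-9/436180 + 729/20618) = -2826/47015 - 17784/158894829/4496579620 = -2826/47015 - 17784*4496579620/158894829 = -2826/47015 - 8885241329120/17654981 = -417739670981553106/830048931715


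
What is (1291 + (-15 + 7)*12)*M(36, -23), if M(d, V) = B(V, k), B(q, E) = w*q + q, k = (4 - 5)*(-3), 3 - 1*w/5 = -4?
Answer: -989460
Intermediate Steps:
w = 35 (w = 15 - 5*(-4) = 15 + 20 = 35)
k = 3 (k = -1*(-3) = 3)
B(q, E) = 36*q (B(q, E) = 35*q + q = 36*q)
M(d, V) = 36*V
(1291 + (-15 + 7)*12)*M(36, -23) = (1291 + (-15 + 7)*12)*(36*(-23)) = (1291 - 8*12)*(-828) = (1291 - 96)*(-828) = 1195*(-828) = -989460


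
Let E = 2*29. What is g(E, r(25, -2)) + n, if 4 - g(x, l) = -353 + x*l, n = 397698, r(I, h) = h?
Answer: 398171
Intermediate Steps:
E = 58
g(x, l) = 357 - l*x (g(x, l) = 4 - (-353 + x*l) = 4 - (-353 + l*x) = 4 + (353 - l*x) = 357 - l*x)
g(E, r(25, -2)) + n = (357 - 1*(-2)*58) + 397698 = (357 + 116) + 397698 = 473 + 397698 = 398171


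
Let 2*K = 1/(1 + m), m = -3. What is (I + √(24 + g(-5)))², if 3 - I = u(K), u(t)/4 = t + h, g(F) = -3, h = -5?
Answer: (24 + √21)² ≈ 816.96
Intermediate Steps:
K = -¼ (K = 1/(2*(1 - 3)) = (½)/(-2) = (½)*(-½) = -¼ ≈ -0.25000)
u(t) = -20 + 4*t (u(t) = 4*(t - 5) = 4*(-5 + t) = -20 + 4*t)
I = 24 (I = 3 - (-20 + 4*(-¼)) = 3 - (-20 - 1) = 3 - 1*(-21) = 3 + 21 = 24)
(I + √(24 + g(-5)))² = (24 + √(24 - 3))² = (24 + √21)²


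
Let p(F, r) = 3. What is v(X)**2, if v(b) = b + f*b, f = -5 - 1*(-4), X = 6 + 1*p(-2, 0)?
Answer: 0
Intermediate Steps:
X = 9 (X = 6 + 1*3 = 6 + 3 = 9)
f = -1 (f = -5 + 4 = -1)
v(b) = 0 (v(b) = b - b = 0)
v(X)**2 = 0**2 = 0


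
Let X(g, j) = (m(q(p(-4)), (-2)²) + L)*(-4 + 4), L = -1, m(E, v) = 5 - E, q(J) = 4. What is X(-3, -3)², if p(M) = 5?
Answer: 0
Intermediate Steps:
X(g, j) = 0 (X(g, j) = ((5 - 1*4) - 1)*(-4 + 4) = ((5 - 4) - 1)*0 = (1 - 1)*0 = 0*0 = 0)
X(-3, -3)² = 0² = 0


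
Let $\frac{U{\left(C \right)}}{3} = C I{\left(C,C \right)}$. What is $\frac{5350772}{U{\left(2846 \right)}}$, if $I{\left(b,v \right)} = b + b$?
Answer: $\frac{1337693}{12149574} \approx 0.1101$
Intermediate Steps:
$I{\left(b,v \right)} = 2 b$
$U{\left(C \right)} = 6 C^{2}$ ($U{\left(C \right)} = 3 C 2 C = 3 \cdot 2 C^{2} = 6 C^{2}$)
$\frac{5350772}{U{\left(2846 \right)}} = \frac{5350772}{6 \cdot 2846^{2}} = \frac{5350772}{6 \cdot 8099716} = \frac{5350772}{48598296} = 5350772 \cdot \frac{1}{48598296} = \frac{1337693}{12149574}$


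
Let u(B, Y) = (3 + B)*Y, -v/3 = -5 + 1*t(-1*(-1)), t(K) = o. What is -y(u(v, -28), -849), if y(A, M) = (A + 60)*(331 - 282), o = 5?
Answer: 1176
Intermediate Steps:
t(K) = 5
v = 0 (v = -3*(-5 + 1*5) = -3*(-5 + 5) = -3*0 = 0)
u(B, Y) = Y*(3 + B)
y(A, M) = 2940 + 49*A (y(A, M) = (60 + A)*49 = 2940 + 49*A)
-y(u(v, -28), -849) = -(2940 + 49*(-28*(3 + 0))) = -(2940 + 49*(-28*3)) = -(2940 + 49*(-84)) = -(2940 - 4116) = -1*(-1176) = 1176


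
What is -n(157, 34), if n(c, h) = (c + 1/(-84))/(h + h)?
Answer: -13187/5712 ≈ -2.3086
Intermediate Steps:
n(c, h) = (-1/84 + c)/(2*h) (n(c, h) = (c - 1/84)/((2*h)) = (-1/84 + c)*(1/(2*h)) = (-1/84 + c)/(2*h))
-n(157, 34) = -(-1 + 84*157)/(168*34) = -(-1 + 13188)/(168*34) = -13187/(168*34) = -1*13187/5712 = -13187/5712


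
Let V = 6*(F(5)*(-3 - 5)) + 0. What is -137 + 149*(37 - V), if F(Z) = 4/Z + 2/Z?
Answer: 69792/5 ≈ 13958.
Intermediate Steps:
F(Z) = 6/Z
V = -288/5 (V = 6*((6/5)*(-3 - 5)) + 0 = 6*((6*(1/5))*(-8)) + 0 = 6*((6/5)*(-8)) + 0 = 6*(-48/5) + 0 = -288/5 + 0 = -288/5 ≈ -57.600)
-137 + 149*(37 - V) = -137 + 149*(37 - 1*(-288/5)) = -137 + 149*(37 + 288/5) = -137 + 149*(473/5) = -137 + 70477/5 = 69792/5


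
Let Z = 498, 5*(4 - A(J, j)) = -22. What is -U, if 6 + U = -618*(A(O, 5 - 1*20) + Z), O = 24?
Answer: 1564806/5 ≈ 3.1296e+5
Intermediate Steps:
A(J, j) = 42/5 (A(J, j) = 4 - ⅕*(-22) = 4 + 22/5 = 42/5)
U = -1564806/5 (U = -6 - 618*(42/5 + 498) = -6 - 618*2532/5 = -6 - 1564776/5 = -1564806/5 ≈ -3.1296e+5)
-U = -1*(-1564806/5) = 1564806/5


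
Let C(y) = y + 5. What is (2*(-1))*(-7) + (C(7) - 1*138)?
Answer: -112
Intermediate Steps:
C(y) = 5 + y
(2*(-1))*(-7) + (C(7) - 1*138) = (2*(-1))*(-7) + ((5 + 7) - 1*138) = -2*(-7) + (12 - 138) = 14 - 126 = -112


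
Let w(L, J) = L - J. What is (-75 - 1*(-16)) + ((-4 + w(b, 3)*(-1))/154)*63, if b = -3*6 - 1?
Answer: -568/11 ≈ -51.636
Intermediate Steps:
b = -19 (b = -18 - 1 = -19)
(-75 - 1*(-16)) + ((-4 + w(b, 3)*(-1))/154)*63 = (-75 - 1*(-16)) + ((-4 + (-19 - 1*3)*(-1))/154)*63 = (-75 + 16) + ((-4 + (-19 - 3)*(-1))*(1/154))*63 = -59 + ((-4 - 22*(-1))*(1/154))*63 = -59 + ((-4 + 22)*(1/154))*63 = -59 + (18*(1/154))*63 = -59 + (9/77)*63 = -59 + 81/11 = -568/11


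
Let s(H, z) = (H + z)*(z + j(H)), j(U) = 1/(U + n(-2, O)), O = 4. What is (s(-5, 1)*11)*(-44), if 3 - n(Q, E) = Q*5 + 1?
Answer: 15488/7 ≈ 2212.6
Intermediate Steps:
n(Q, E) = 2 - 5*Q (n(Q, E) = 3 - (Q*5 + 1) = 3 - (5*Q + 1) = 3 - (1 + 5*Q) = 3 + (-1 - 5*Q) = 2 - 5*Q)
j(U) = 1/(12 + U) (j(U) = 1/(U + (2 - 5*(-2))) = 1/(U + (2 + 10)) = 1/(U + 12) = 1/(12 + U))
s(H, z) = (H + z)*(z + 1/(12 + H))
(s(-5, 1)*11)*(-44) = (((-5 + 1 + 1*(12 - 5)*(-5 + 1))/(12 - 5))*11)*(-44) = (((-5 + 1 + 1*7*(-4))/7)*11)*(-44) = (((-5 + 1 - 28)/7)*11)*(-44) = (((⅐)*(-32))*11)*(-44) = -32/7*11*(-44) = -352/7*(-44) = 15488/7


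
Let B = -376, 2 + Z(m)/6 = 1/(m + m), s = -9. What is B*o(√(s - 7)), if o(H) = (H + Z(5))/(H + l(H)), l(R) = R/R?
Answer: -8648/85 - 93248*I/85 ≈ -101.74 - 1097.0*I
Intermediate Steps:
Z(m) = -12 + 3/m (Z(m) = -12 + 6/(m + m) = -12 + 6/((2*m)) = -12 + 6*(1/(2*m)) = -12 + 3/m)
l(R) = 1
o(H) = (-57/5 + H)/(1 + H) (o(H) = (H + (-12 + 3/5))/(H + 1) = (H + (-12 + 3*(⅕)))/(1 + H) = (H + (-12 + ⅗))/(1 + H) = (H - 57/5)/(1 + H) = (-57/5 + H)/(1 + H))
B*o(√(s - 7)) = -376*(-57/5 + √(-9 - 7))/(1 + √(-9 - 7)) = -376*(-57/5 + √(-16))/(1 + √(-16)) = -376*(-57/5 + 4*I)/(1 + 4*I) = -376*(1 - 4*I)/17*(-57/5 + 4*I) = -376*(1 - 4*I)*(-57/5 + 4*I)/17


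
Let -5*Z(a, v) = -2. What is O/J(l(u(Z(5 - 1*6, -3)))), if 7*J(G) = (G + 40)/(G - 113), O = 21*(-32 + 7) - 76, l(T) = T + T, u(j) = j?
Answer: 46277/4 ≈ 11569.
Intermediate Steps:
Z(a, v) = ⅖ (Z(a, v) = -⅕*(-2) = ⅖)
l(T) = 2*T
O = -601 (O = 21*(-25) - 76 = -525 - 76 = -601)
J(G) = (40 + G)/(7*(-113 + G)) (J(G) = ((G + 40)/(G - 113))/7 = ((40 + G)/(-113 + G))/7 = (40 + G)/(7*(-113 + G)))
O/J(l(u(Z(5 - 1*6, -3)))) = -601*7*(-113 + 2*(⅖))/(40 + 2*(⅖)) = -601*7*(-113 + ⅘)/(40 + ⅘) = -601/((⅐)*(204/5)/(-561/5)) = -601/((⅐)*(-5/561)*(204/5)) = -601/(-4/77) = -601*(-77/4) = 46277/4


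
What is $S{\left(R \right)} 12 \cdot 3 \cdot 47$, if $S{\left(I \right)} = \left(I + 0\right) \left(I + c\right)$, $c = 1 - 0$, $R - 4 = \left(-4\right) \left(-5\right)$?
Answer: $1015200$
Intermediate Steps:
$R = 24$ ($R = 4 - -20 = 4 + 20 = 24$)
$c = 1$ ($c = 1 + 0 = 1$)
$S{\left(I \right)} = I \left(1 + I\right)$ ($S{\left(I \right)} = \left(I + 0\right) \left(I + 1\right) = I \left(1 + I\right)$)
$S{\left(R \right)} 12 \cdot 3 \cdot 47 = 24 \left(1 + 24\right) 12 \cdot 3 \cdot 47 = 24 \cdot 25 \cdot 36 \cdot 47 = 600 \cdot 36 \cdot 47 = 21600 \cdot 47 = 1015200$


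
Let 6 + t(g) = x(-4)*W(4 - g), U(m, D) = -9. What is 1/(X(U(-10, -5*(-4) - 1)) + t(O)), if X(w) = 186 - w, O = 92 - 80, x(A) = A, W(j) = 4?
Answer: 1/173 ≈ 0.0057803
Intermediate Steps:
O = 12
t(g) = -22 (t(g) = -6 - 4*4 = -6 - 16 = -22)
1/(X(U(-10, -5*(-4) - 1)) + t(O)) = 1/((186 - 1*(-9)) - 22) = 1/((186 + 9) - 22) = 1/(195 - 22) = 1/173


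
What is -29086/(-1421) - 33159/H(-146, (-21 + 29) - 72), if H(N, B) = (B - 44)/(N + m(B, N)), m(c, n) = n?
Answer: -1146299075/12789 ≈ -89632.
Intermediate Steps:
H(N, B) = (-44 + B)/(2*N) (H(N, B) = (B - 44)/(N + N) = (-44 + B)/((2*N)) = (-44 + B)*(1/(2*N)) = (-44 + B)/(2*N))
-29086/(-1421) - 33159/H(-146, (-21 + 29) - 72) = -29086/(-1421) - 33159*(-292/(-44 + ((-21 + 29) - 72))) = -29086*(-1/1421) - 33159*(-292/(-44 + (8 - 72))) = 29086/1421 - 33159*(-292/(-44 - 64)) = 29086/1421 - 33159/((½)*(-1/146)*(-108)) = 29086/1421 - 33159/27/73 = 29086/1421 - 33159*73/27 = 29086/1421 - 806869/9 = -1146299075/12789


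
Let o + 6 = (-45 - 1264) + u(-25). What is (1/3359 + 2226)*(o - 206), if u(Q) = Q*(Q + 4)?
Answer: -7447226460/3359 ≈ -2.2171e+6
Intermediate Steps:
u(Q) = Q*(4 + Q)
o = -790 (o = -6 + ((-45 - 1264) - 25*(4 - 25)) = -6 + (-1309 - 25*(-21)) = -6 + (-1309 + 525) = -6 - 784 = -790)
(1/3359 + 2226)*(o - 206) = (1/3359 + 2226)*(-790 - 206) = (1/3359 + 2226)*(-996) = (7477135/3359)*(-996) = -7447226460/3359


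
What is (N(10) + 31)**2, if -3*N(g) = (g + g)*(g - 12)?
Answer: 17689/9 ≈ 1965.4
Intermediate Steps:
N(g) = -2*g*(-12 + g)/3 (N(g) = -(g + g)*(g - 12)/3 = -2*g*(-12 + g)/3)
(N(10) + 31)**2 = ((2/3)*10*(12 - 1*10) + 31)**2 = ((2/3)*10*(12 - 10) + 31)**2 = ((2/3)*10*2 + 31)**2 = (40/3 + 31)**2 = (133/3)**2 = 17689/9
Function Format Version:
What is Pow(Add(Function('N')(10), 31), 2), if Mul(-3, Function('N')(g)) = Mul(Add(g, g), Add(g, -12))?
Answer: Rational(17689, 9) ≈ 1965.4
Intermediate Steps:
Function('N')(g) = Mul(Rational(-2, 3), g, Add(-12, g)) (Function('N')(g) = Mul(Rational(-1, 3), Mul(Add(g, g), Add(g, -12))) = Mul(Rational(-1, 3), Mul(Mul(2, g), Add(-12, g))) = Mul(Rational(-1, 3), Mul(2, g, Add(-12, g))) = Mul(Rational(-2, 3), g, Add(-12, g)))
Pow(Add(Function('N')(10), 31), 2) = Pow(Add(Mul(Rational(2, 3), 10, Add(12, Mul(-1, 10))), 31), 2) = Pow(Add(Mul(Rational(2, 3), 10, Add(12, -10)), 31), 2) = Pow(Add(Mul(Rational(2, 3), 10, 2), 31), 2) = Pow(Add(Rational(40, 3), 31), 2) = Pow(Rational(133, 3), 2) = Rational(17689, 9)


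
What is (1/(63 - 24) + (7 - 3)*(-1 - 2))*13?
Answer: -467/3 ≈ -155.67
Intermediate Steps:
(1/(63 - 24) + (7 - 3)*(-1 - 2))*13 = (1/39 + 4*(-3))*13 = (1/39 - 12)*13 = -467/39*13 = -467/3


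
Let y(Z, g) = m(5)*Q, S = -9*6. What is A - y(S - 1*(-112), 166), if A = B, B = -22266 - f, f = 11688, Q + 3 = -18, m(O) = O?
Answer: -33849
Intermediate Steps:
S = -54
Q = -21 (Q = -3 - 18 = -21)
y(Z, g) = -105 (y(Z, g) = 5*(-21) = -105)
B = -33954 (B = -22266 - 1*11688 = -22266 - 11688 = -33954)
A = -33954
A - y(S - 1*(-112), 166) = -33954 - 1*(-105) = -33954 + 105 = -33849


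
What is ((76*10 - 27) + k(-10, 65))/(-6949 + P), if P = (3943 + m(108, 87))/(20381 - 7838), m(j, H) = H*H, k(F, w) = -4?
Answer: -9143847/87149795 ≈ -0.10492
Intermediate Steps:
m(j, H) = H²
P = 11512/12543 (P = (3943 + 87²)/(20381 - 7838) = (3943 + 7569)/12543 = 11512*(1/12543) = 11512/12543 ≈ 0.91780)
((76*10 - 27) + k(-10, 65))/(-6949 + P) = ((76*10 - 27) - 4)/(-6949 + 11512/12543) = ((760 - 27) - 4)/(-87149795/12543) = (733 - 4)*(-12543/87149795) = 729*(-12543/87149795) = -9143847/87149795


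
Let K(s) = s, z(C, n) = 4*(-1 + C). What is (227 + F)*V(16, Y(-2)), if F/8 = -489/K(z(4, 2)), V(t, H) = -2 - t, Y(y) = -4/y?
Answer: 1782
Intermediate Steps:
z(C, n) = -4 + 4*C
F = -326 (F = 8*(-489/(-4 + 4*4)) = 8*(-489/(-4 + 16)) = 8*(-489/12) = 8*(-489*1/12) = 8*(-163/4) = -326)
(227 + F)*V(16, Y(-2)) = (227 - 326)*(-2 - 1*16) = -99*(-2 - 16) = -99*(-18) = 1782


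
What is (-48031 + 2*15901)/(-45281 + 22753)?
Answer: 16229/22528 ≈ 0.72039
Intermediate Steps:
(-48031 + 2*15901)/(-45281 + 22753) = (-48031 + 31802)/(-22528) = -16229*(-1/22528) = 16229/22528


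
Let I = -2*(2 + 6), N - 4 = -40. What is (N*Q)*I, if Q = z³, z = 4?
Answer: 36864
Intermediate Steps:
N = -36 (N = 4 - 40 = -36)
Q = 64 (Q = 4³ = 64)
I = -16 (I = -2*8 = -16)
(N*Q)*I = -36*64*(-16) = -2304*(-16) = 36864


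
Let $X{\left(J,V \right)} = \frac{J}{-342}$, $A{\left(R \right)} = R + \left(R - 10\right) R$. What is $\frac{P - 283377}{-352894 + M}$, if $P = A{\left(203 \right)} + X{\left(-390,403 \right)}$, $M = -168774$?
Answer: $\frac{6953825}{14867538} \approx 0.46772$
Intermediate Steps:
$A{\left(R \right)} = R + R \left(-10 + R\right)$ ($A{\left(R \right)} = R + \left(-10 + R\right) R = R + R \left(-10 + R\right)$)
$X{\left(J,V \right)} = - \frac{J}{342}$ ($X{\left(J,V \right)} = J \left(- \frac{1}{342}\right) = - \frac{J}{342}$)
$P = \frac{2244839}{57}$ ($P = 203 \left(-9 + 203\right) - - \frac{65}{57} = 203 \cdot 194 + \frac{65}{57} = 39382 + \frac{65}{57} = \frac{2244839}{57} \approx 39383.0$)
$\frac{P - 283377}{-352894 + M} = \frac{\frac{2244839}{57} - 283377}{-352894 - 168774} = - \frac{13907650}{57 \left(-521668\right)} = \left(- \frac{13907650}{57}\right) \left(- \frac{1}{521668}\right) = \frac{6953825}{14867538}$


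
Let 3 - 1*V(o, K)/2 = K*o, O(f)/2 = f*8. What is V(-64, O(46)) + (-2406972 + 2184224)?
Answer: -128534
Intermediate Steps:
O(f) = 16*f (O(f) = 2*(f*8) = 2*(8*f) = 16*f)
V(o, K) = 6 - 2*K*o
V(-64, O(46)) + (-2406972 + 2184224) = (6 - 2*16*46*(-64)) + (-2406972 + 2184224) = (6 - 2*736*(-64)) - 222748 = (6 + 94208) - 222748 = 94214 - 222748 = -128534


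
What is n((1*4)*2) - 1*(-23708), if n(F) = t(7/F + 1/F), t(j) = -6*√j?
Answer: 23702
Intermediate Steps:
n(F) = -12*√2*√(1/F) (n(F) = -6*√(7/F + 1/F) = -6*2*√2*√(1/F) = -12*√2*√(1/F))
n((1*4)*2) - 1*(-23708) = -12*√2*√(1/((1*4)*2)) - 1*(-23708) = -12*√2*√(1/(4*2)) + 23708 = -12*√2*√(1/8) + 23708 = -12*√2*√(⅛) + 23708 = -12*√2*√2/4 + 23708 = -6 + 23708 = 23702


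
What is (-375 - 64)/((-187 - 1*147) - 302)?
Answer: 439/636 ≈ 0.69025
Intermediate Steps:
(-375 - 64)/((-187 - 1*147) - 302) = -439/((-187 - 147) - 302) = -439/(-334 - 302) = -439/(-636) = -439*(-1/636) = 439/636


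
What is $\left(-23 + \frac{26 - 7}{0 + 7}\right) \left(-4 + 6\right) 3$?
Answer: $- \frac{852}{7} \approx -121.71$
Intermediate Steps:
$\left(-23 + \frac{26 - 7}{0 + 7}\right) \left(-4 + 6\right) 3 = \left(-23 + \frac{19}{7}\right) 2 \cdot 3 = \left(-23 + 19 \cdot \frac{1}{7}\right) 6 = \left(-23 + \frac{19}{7}\right) 6 = \left(- \frac{142}{7}\right) 6 = - \frac{852}{7}$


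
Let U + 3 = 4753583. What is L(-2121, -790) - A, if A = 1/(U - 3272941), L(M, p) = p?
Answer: -1169704811/1480639 ≈ -790.00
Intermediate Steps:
U = 4753580 (U = -3 + 4753583 = 4753580)
A = 1/1480639 (A = 1/(4753580 - 3272941) = 1/1480639 ≈ 6.7538e-7)
L(-2121, -790) - A = -790 - 1*1/1480639 = -790 - 1/1480639 = -1169704811/1480639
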